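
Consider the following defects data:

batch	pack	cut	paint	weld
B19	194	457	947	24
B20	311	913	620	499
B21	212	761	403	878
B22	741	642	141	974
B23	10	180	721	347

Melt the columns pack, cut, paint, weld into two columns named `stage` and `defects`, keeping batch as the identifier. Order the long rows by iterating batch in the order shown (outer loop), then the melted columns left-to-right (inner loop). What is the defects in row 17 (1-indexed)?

10

20 rows total (5 × 4). Row 17: index ⌊(17-1)/4⌋ = 4 into batch → B23; (17-1) mod 4 = 0 into the melted columns → pack.
So row 17 is (B23, pack, 10); defects = 10.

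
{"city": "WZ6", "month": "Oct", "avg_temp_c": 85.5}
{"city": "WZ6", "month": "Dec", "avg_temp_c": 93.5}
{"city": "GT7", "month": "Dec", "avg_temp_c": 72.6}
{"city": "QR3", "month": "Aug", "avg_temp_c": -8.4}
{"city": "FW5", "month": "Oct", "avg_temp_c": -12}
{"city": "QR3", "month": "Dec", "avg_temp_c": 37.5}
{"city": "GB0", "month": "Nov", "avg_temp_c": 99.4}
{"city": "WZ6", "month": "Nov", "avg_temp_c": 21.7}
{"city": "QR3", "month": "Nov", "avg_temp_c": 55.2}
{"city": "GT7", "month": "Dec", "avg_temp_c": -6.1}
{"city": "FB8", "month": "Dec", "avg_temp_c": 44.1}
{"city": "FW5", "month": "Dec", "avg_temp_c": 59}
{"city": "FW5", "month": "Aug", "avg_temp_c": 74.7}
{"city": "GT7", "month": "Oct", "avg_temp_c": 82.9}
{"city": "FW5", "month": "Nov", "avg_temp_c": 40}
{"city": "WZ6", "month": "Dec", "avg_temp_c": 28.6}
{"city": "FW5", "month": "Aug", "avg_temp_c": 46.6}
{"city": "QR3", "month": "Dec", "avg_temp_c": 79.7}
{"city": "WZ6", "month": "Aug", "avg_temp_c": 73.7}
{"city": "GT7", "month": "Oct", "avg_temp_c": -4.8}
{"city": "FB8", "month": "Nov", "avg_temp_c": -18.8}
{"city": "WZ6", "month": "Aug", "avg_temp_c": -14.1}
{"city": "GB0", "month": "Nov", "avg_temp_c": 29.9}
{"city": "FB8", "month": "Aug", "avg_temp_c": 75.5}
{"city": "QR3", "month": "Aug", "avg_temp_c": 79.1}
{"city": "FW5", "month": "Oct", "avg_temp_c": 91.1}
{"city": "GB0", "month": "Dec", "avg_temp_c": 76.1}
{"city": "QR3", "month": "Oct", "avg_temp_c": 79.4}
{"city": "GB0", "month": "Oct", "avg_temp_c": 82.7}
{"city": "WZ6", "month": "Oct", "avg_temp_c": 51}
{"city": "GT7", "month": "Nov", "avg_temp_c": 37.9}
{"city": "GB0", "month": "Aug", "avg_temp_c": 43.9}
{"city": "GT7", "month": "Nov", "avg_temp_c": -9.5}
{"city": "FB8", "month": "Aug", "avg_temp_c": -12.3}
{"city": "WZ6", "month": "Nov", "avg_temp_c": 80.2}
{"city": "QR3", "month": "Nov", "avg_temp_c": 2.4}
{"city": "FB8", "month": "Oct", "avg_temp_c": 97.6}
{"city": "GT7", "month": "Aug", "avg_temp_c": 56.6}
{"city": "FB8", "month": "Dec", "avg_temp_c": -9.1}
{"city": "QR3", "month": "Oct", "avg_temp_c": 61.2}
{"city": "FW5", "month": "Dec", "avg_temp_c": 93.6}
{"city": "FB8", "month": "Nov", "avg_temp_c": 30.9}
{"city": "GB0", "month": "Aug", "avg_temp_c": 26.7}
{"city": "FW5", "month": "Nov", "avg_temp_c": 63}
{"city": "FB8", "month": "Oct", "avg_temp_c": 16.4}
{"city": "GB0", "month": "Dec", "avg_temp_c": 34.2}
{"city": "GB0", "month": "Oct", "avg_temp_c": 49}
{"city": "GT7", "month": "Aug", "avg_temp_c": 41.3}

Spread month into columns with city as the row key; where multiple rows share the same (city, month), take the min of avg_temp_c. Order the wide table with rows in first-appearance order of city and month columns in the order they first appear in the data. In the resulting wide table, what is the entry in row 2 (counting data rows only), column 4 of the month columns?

-9.5

With rows in first-appearance order of city, row 2 is city=GT7. month columns in first-appearance order: Oct, Dec, Aug, Nov; column 4 is Nov.
Long rows with city=GT7, month=Nov: min(37.9, -9.5) = -9.5.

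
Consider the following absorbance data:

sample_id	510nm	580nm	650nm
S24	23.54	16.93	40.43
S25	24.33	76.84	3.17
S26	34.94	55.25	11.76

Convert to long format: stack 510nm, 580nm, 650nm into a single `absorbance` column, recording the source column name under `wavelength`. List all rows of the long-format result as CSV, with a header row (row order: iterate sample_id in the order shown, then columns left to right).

Each (sample_id, column) pair becomes one row: 3 × 3 = 9 rows.
For example, (S24, 510nm) → absorbance=23.54.

sample_id,wavelength,absorbance
S24,510nm,23.54
S24,580nm,16.93
S24,650nm,40.43
S25,510nm,24.33
S25,580nm,76.84
S25,650nm,3.17
S26,510nm,34.94
S26,580nm,55.25
S26,650nm,11.76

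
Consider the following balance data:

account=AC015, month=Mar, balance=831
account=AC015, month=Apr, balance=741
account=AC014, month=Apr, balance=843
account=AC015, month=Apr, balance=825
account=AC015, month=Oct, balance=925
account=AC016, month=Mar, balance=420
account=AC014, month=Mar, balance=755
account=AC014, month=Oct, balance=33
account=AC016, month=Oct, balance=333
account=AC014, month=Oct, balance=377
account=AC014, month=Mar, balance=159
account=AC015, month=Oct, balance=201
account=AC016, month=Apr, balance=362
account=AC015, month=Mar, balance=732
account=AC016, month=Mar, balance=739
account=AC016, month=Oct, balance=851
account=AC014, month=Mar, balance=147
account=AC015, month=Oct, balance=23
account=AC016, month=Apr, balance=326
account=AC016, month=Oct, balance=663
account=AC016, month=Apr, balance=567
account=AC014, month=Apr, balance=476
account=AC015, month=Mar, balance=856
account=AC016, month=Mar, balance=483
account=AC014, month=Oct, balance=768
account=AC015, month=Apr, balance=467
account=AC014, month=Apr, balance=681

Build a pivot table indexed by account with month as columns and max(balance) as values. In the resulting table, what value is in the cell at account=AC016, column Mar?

739

Rows with account=AC016 and month=Mar: balance values are 420, 739, 483.
max(420, 739, 483) = 739.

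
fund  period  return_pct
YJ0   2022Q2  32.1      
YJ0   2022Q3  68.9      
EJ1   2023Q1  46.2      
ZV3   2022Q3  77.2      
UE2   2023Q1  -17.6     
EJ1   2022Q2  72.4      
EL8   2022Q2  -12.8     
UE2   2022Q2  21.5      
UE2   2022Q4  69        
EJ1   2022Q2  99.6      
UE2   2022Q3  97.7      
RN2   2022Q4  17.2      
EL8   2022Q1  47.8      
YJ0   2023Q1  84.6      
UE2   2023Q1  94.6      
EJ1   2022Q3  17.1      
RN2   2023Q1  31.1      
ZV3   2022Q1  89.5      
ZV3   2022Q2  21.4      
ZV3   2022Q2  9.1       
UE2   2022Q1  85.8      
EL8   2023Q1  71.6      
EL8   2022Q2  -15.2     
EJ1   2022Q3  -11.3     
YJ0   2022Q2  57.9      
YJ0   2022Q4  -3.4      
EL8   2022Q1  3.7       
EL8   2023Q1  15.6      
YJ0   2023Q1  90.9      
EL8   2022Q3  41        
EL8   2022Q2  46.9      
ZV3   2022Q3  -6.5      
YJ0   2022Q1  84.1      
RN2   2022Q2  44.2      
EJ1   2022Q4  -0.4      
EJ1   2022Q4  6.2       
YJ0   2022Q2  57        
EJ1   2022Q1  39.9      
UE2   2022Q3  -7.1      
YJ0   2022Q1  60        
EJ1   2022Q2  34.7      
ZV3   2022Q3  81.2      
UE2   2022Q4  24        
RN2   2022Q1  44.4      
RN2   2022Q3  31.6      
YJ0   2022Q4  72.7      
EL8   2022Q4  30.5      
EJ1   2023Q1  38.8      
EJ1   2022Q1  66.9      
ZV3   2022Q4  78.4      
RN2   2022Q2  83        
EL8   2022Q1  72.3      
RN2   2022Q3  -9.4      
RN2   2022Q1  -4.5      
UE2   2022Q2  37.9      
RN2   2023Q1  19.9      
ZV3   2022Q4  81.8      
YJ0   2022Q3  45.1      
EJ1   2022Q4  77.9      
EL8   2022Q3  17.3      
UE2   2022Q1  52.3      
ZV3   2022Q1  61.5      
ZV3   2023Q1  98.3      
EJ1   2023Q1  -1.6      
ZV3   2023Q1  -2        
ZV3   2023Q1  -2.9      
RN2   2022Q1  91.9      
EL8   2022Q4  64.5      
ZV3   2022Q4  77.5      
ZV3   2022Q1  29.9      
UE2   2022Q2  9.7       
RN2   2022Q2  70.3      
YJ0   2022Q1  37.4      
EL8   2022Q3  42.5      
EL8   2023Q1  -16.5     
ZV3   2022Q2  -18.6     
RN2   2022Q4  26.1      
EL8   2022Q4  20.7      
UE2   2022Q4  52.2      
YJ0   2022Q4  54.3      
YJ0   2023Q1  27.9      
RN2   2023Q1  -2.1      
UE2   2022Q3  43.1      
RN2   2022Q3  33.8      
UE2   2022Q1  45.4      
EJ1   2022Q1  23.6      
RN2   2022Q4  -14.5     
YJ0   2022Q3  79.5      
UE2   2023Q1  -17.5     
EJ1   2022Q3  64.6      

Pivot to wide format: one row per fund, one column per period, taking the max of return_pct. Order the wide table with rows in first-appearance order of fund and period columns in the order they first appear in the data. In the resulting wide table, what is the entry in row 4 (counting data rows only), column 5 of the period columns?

85.8

With rows in first-appearance order of fund, row 4 is fund=UE2. period columns in first-appearance order: 2022Q2, 2022Q3, 2023Q1, 2022Q4, 2022Q1; column 5 is 2022Q1.
Long rows with fund=UE2, period=2022Q1: max(85.8, 52.3, 45.4) = 85.8.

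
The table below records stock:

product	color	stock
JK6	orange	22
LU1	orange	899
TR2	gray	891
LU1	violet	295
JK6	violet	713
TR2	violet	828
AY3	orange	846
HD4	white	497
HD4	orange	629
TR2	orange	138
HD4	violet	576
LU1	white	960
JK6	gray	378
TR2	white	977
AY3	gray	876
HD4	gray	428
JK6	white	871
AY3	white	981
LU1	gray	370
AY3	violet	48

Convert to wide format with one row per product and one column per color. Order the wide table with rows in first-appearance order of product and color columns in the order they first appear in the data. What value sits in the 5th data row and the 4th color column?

With rows in first-appearance order of product, row 5 is product=HD4. color columns in first-appearance order: orange, gray, violet, white; column 4 is white.
Long rows with product=HD4, color=white: stock = 497.

497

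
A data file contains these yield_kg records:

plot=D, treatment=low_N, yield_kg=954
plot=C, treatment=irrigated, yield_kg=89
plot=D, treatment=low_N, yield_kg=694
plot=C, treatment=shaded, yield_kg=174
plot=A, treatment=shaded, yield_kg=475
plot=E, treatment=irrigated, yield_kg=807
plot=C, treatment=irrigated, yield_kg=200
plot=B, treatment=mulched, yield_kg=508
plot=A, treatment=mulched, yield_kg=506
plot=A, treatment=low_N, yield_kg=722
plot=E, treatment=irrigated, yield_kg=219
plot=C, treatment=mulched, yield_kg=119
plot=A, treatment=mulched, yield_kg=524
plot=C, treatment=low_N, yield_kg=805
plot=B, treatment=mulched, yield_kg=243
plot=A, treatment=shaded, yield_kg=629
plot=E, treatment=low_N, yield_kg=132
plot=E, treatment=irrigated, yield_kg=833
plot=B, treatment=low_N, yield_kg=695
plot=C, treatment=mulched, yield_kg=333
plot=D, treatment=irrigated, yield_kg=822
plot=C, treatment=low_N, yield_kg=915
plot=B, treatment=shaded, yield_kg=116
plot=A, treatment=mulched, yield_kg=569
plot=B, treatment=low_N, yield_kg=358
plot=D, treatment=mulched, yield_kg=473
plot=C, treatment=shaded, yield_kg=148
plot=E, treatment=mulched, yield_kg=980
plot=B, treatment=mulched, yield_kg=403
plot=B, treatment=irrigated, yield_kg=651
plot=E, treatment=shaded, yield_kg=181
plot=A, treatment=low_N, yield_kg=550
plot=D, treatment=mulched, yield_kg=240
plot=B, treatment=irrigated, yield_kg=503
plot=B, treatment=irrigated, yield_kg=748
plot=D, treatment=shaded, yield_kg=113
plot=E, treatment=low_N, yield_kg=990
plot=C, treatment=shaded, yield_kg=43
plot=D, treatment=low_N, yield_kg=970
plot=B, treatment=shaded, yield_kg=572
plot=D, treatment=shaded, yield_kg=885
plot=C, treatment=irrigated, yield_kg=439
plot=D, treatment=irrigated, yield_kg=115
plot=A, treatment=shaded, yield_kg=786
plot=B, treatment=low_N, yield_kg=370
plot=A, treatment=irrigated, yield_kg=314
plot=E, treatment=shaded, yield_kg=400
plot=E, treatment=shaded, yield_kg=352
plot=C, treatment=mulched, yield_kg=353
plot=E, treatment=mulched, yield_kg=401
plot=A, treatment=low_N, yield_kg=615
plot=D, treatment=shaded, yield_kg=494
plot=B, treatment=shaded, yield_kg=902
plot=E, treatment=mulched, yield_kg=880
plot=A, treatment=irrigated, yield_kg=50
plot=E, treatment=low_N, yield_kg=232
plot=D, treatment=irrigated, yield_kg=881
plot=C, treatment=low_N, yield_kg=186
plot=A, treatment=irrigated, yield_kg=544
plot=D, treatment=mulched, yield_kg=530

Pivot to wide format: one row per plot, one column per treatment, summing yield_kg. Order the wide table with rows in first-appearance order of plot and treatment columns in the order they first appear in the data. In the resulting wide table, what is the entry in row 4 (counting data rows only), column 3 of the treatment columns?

933

With rows in first-appearance order of plot, row 4 is plot=E. treatment columns in first-appearance order: low_N, irrigated, shaded, mulched; column 3 is shaded.
Long rows with plot=E, treatment=shaded: 181 + 400 + 352 = 933.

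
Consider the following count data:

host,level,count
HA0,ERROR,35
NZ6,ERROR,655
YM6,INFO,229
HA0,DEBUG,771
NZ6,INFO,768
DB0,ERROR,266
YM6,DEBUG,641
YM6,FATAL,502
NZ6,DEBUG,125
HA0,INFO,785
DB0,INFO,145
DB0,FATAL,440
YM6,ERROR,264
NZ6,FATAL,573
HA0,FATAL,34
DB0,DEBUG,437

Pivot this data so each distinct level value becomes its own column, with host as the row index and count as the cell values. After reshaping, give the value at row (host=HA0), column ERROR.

35

Wide layout: rows indexed by host, columns are the 4 distinct level values (ERROR, INFO, DEBUG, FATAL).
Cell (host=HA0, level=ERROR) draws from the long row where host=HA0 and level=ERROR, which has count=35.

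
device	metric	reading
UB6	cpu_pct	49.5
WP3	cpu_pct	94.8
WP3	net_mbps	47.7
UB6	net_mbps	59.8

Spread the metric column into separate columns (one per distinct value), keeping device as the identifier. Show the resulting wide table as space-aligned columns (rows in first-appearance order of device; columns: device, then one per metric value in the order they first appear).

Columns: device plus the 2 distinct metric values (cpu_pct, net_mbps).
For example, row UB6 column cpu_pct takes reading=49.5 from the long row (UB6, cpu_pct).

device  cpu_pct  net_mbps
UB6     49.5     59.8    
WP3     94.8     47.7    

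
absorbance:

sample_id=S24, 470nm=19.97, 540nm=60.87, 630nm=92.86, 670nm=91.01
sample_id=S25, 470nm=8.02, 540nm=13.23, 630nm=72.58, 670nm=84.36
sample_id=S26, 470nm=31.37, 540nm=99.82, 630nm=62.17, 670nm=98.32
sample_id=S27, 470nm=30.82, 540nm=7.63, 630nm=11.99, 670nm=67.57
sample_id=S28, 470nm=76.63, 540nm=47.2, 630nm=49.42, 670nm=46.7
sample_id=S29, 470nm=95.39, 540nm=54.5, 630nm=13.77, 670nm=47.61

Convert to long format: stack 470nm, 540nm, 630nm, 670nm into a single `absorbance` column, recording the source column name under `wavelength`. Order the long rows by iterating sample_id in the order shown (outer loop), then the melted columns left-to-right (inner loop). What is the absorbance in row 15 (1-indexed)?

24 rows total (6 × 4). Row 15: index ⌊(15-1)/4⌋ = 3 into sample_id → S27; (15-1) mod 4 = 2 into the melted columns → 630nm.
So row 15 is (S27, 630nm, 11.99); absorbance = 11.99.

11.99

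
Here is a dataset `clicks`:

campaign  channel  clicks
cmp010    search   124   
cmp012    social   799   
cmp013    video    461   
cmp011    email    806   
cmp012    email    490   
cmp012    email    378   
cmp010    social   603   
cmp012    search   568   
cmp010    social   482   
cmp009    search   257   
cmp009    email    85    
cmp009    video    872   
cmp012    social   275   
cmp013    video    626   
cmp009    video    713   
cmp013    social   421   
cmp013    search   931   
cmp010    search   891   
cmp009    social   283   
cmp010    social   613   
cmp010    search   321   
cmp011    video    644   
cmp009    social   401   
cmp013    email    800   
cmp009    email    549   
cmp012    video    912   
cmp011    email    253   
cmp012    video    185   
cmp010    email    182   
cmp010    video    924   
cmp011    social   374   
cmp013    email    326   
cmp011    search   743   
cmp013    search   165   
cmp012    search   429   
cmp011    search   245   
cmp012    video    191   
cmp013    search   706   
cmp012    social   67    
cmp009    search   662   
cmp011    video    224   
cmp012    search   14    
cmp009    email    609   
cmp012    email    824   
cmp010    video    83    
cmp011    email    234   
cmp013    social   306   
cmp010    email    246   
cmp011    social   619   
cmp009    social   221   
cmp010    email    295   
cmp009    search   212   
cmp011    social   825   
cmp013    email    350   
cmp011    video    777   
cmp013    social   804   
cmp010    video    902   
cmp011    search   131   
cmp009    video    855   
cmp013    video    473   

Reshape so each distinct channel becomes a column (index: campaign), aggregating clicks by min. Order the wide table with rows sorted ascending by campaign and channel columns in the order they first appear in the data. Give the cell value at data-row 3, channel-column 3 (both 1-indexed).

224

With rows sorted ascending by campaign, row 3 is campaign=cmp011. channel columns in first-appearance order: search, social, video, email; column 3 is video.
Long rows with campaign=cmp011, channel=video: min(644, 224, 777) = 224.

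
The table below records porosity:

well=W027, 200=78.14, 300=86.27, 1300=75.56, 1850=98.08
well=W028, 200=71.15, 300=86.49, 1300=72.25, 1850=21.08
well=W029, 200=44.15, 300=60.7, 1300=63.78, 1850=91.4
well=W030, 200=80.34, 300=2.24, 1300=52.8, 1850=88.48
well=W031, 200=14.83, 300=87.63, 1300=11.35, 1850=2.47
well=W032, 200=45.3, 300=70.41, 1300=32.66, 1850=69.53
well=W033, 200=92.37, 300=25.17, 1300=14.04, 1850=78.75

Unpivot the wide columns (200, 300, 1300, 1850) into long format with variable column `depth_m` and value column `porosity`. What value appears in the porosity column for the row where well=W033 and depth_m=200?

92.37

Unpivoting turns each (well, wide-column) pair into one long row.
The wide cell at row W033, column 200 holds 92.37, so the long row (W033, 200) has porosity=92.37.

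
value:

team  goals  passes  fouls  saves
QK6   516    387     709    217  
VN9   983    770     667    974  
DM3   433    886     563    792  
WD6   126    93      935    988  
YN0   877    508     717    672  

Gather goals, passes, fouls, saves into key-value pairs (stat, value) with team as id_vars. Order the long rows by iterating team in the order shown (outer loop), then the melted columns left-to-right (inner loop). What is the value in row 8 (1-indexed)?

20 rows total (5 × 4). Row 8: index ⌊(8-1)/4⌋ = 1 into team → VN9; (8-1) mod 4 = 3 into the melted columns → saves.
So row 8 is (VN9, saves, 974); value = 974.

974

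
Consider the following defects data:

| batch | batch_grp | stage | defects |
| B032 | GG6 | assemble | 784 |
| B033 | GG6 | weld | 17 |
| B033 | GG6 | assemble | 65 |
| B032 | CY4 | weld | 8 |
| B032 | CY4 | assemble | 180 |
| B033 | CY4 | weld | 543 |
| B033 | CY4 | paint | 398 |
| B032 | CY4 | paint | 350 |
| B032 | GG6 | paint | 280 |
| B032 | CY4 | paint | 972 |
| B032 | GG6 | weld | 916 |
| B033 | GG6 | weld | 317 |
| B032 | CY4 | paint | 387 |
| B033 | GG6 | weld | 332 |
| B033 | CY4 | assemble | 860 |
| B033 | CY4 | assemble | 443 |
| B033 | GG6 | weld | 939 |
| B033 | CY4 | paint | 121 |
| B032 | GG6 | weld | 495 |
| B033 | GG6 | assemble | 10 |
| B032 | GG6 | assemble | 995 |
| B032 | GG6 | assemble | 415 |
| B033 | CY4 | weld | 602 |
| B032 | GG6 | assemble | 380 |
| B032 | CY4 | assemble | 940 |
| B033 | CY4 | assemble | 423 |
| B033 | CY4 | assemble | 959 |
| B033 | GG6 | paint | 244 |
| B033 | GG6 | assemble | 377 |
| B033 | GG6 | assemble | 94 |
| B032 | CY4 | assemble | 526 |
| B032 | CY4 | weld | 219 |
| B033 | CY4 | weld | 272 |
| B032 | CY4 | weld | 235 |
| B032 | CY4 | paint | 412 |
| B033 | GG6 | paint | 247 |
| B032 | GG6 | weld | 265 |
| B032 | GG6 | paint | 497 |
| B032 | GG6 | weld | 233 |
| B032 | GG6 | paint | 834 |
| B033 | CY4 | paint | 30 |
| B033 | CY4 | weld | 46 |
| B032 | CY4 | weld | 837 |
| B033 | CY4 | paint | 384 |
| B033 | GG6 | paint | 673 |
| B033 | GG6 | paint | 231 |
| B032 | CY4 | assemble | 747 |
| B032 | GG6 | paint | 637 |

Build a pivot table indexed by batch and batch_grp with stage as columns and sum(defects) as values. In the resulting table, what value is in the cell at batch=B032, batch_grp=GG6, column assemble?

2574

Rows with batch=B032, batch_grp=GG6 and stage=assemble: defects values are 784, 995, 415, 380.
784 + 995 + 415 + 380 = 2574.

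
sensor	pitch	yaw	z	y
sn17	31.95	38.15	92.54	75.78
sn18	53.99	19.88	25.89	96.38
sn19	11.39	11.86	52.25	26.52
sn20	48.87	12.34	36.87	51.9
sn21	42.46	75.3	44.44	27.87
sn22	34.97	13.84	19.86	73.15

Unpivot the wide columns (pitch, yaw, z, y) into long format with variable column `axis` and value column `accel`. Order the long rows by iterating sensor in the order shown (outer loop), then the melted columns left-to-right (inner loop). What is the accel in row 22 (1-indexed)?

13.84

24 rows total (6 × 4). Row 22: index ⌊(22-1)/4⌋ = 5 into sensor → sn22; (22-1) mod 4 = 1 into the melted columns → yaw.
So row 22 is (sn22, yaw, 13.84); accel = 13.84.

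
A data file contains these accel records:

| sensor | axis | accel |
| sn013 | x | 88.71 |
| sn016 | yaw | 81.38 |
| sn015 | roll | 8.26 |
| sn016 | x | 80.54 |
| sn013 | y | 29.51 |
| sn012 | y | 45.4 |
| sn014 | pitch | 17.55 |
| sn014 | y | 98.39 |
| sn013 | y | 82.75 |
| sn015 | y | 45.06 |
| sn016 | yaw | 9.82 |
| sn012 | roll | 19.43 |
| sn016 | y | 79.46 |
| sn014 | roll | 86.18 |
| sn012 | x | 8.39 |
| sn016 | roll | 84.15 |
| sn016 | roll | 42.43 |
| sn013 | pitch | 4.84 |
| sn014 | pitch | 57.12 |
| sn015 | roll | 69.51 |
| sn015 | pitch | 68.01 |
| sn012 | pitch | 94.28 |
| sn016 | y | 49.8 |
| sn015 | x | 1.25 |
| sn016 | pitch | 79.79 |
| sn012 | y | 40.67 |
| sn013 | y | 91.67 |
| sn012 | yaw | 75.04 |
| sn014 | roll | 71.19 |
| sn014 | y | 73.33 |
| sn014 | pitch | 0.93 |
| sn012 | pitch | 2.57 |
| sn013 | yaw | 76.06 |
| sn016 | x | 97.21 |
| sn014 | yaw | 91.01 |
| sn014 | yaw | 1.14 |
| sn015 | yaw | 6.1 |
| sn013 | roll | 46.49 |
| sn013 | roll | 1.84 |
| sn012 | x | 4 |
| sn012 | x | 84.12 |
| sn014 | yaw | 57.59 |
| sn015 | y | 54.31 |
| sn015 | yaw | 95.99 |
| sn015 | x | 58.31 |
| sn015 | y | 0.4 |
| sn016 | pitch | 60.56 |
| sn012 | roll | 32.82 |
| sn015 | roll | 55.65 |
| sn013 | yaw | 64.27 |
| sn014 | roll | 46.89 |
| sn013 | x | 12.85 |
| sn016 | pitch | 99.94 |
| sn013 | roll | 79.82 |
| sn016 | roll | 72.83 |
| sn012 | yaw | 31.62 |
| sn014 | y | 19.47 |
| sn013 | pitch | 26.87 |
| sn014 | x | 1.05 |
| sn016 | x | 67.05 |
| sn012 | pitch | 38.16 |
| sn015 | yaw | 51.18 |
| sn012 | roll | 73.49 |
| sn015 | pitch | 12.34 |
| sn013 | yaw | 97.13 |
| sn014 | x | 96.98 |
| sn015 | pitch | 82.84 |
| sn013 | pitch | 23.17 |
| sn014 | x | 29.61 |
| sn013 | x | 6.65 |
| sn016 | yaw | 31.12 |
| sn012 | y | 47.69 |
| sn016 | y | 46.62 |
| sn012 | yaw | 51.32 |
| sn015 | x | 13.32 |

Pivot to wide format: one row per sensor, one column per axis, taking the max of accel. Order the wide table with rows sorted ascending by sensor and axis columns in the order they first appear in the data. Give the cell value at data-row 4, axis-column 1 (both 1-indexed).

58.31

With rows sorted ascending by sensor, row 4 is sensor=sn015. axis columns in first-appearance order: x, yaw, roll, y, pitch; column 1 is x.
Long rows with sensor=sn015, axis=x: max(1.25, 58.31, 13.32) = 58.31.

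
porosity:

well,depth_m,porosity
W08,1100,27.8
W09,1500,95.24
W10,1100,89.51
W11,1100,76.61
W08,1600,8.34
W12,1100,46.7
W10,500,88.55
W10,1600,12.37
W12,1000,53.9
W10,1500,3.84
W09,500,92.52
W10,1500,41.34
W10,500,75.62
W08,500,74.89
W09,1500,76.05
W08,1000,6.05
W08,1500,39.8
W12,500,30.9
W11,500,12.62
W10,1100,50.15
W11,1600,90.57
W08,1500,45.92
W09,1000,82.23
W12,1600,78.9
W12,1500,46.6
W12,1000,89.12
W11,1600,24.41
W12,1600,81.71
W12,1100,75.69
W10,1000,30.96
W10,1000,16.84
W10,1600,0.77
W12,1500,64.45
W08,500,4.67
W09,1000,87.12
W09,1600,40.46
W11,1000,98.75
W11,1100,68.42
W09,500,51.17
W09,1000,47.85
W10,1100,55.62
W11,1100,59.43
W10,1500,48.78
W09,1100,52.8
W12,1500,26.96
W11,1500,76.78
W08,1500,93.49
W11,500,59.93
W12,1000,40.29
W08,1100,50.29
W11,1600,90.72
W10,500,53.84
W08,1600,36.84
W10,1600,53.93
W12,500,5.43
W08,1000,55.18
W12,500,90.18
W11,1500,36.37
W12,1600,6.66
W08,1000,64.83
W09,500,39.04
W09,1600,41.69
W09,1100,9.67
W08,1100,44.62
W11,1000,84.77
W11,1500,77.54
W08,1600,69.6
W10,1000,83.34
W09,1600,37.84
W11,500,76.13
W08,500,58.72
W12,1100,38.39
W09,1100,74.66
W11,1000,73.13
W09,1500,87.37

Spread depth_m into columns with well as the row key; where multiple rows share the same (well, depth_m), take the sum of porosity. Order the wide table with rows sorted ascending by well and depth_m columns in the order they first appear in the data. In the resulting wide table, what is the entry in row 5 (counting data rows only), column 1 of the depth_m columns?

With rows sorted ascending by well, row 5 is well=W12. depth_m columns in first-appearance order: 1100, 1500, 1600, 500, 1000; column 1 is 1100.
Long rows with well=W12, depth_m=1100: 46.7 + 75.69 + 38.39 = 160.78.

160.78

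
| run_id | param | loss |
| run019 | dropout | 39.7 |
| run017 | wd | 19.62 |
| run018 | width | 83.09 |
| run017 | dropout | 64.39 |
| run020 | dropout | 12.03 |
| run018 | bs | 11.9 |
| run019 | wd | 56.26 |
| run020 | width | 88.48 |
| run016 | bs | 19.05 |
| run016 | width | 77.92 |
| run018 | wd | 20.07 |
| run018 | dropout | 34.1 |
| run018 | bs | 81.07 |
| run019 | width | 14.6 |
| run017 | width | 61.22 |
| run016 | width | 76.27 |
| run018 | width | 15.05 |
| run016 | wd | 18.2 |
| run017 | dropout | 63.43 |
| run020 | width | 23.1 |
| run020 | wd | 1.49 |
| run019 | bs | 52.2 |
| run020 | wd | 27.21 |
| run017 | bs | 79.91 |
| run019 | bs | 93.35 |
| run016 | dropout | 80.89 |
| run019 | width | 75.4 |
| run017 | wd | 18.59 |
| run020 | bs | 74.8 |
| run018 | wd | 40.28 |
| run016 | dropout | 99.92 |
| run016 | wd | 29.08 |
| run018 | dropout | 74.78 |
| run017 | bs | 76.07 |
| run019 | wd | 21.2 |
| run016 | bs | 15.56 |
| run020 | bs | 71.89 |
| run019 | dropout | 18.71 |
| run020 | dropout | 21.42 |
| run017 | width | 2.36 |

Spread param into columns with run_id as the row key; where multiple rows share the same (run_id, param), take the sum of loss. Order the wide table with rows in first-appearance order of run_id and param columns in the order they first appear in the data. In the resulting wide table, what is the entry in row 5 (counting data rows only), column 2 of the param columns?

47.28

With rows in first-appearance order of run_id, row 5 is run_id=run016. param columns in first-appearance order: dropout, wd, width, bs; column 2 is wd.
Long rows with run_id=run016, param=wd: 18.2 + 29.08 = 47.28.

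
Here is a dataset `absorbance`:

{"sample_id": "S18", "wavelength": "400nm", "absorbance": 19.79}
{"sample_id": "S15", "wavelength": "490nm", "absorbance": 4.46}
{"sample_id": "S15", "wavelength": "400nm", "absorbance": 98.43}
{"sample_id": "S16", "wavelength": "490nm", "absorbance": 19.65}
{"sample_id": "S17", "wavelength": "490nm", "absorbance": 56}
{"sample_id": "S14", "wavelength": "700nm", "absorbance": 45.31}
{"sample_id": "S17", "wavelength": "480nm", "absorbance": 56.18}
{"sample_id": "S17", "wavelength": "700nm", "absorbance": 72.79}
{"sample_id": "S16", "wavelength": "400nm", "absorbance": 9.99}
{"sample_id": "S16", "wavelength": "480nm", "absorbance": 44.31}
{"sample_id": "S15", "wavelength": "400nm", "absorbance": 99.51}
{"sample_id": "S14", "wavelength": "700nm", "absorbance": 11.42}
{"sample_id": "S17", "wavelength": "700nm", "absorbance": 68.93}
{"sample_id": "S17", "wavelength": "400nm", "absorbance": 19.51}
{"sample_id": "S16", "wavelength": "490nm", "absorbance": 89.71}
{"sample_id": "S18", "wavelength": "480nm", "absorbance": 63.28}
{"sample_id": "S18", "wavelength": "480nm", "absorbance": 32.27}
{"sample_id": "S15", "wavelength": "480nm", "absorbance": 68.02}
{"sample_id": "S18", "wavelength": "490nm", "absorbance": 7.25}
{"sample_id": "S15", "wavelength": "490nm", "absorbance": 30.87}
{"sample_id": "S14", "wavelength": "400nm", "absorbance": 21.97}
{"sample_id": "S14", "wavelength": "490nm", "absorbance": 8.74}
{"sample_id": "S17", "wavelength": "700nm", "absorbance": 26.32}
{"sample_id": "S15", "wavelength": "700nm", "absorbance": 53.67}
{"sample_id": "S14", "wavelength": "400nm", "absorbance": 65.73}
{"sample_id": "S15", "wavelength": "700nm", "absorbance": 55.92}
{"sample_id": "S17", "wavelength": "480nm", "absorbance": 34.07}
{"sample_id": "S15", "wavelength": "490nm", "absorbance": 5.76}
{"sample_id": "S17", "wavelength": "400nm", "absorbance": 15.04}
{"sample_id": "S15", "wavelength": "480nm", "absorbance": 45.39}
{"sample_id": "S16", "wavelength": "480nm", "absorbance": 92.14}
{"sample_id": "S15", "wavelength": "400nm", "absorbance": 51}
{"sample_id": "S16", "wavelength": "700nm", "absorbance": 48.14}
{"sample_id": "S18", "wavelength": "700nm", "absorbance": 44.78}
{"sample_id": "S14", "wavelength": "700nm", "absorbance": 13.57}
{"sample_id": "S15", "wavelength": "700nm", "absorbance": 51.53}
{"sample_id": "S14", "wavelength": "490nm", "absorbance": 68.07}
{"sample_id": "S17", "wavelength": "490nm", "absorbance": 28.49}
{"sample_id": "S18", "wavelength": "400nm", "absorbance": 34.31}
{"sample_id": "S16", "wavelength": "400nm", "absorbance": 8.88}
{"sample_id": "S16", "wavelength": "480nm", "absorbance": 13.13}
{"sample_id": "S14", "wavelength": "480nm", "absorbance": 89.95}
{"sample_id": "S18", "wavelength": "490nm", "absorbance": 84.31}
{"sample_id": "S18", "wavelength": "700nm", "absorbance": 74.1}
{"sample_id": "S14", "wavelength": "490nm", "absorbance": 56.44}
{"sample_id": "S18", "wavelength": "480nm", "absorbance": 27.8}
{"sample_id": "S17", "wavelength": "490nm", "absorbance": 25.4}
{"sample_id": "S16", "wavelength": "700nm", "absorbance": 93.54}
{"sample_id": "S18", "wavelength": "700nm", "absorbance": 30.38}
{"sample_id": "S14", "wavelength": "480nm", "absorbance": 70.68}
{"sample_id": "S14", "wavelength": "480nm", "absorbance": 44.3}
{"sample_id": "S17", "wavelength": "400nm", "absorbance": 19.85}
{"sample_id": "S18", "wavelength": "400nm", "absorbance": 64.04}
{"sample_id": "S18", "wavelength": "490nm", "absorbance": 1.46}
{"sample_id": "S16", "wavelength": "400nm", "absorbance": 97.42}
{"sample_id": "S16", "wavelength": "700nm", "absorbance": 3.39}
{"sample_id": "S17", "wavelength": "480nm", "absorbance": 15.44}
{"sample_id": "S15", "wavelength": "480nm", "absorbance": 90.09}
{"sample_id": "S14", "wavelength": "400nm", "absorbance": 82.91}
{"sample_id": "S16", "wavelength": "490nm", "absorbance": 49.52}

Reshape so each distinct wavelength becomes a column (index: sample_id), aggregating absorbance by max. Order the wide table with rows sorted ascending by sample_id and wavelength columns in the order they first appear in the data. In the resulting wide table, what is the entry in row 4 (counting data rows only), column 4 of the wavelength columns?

With rows sorted ascending by sample_id, row 4 is sample_id=S17. wavelength columns in first-appearance order: 400nm, 490nm, 700nm, 480nm; column 4 is 480nm.
Long rows with sample_id=S17, wavelength=480nm: max(56.18, 34.07, 15.44) = 56.18.

56.18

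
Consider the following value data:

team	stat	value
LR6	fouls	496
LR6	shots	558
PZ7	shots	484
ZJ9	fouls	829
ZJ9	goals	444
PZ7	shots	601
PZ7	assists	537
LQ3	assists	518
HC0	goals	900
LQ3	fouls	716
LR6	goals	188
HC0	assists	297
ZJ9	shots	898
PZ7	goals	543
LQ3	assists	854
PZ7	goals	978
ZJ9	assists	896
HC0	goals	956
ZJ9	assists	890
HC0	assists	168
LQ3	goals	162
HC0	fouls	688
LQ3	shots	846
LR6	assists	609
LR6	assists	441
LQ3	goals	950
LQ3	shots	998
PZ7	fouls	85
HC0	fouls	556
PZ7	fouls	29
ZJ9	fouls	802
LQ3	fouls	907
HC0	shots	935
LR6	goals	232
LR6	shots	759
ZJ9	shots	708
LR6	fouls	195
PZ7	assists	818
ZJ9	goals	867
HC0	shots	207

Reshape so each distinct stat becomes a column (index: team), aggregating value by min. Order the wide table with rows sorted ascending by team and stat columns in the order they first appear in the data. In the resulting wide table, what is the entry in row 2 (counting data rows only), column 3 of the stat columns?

With rows sorted ascending by team, row 2 is team=LQ3. stat columns in first-appearance order: fouls, shots, goals, assists; column 3 is goals.
Long rows with team=LQ3, stat=goals: min(162, 950) = 162.

162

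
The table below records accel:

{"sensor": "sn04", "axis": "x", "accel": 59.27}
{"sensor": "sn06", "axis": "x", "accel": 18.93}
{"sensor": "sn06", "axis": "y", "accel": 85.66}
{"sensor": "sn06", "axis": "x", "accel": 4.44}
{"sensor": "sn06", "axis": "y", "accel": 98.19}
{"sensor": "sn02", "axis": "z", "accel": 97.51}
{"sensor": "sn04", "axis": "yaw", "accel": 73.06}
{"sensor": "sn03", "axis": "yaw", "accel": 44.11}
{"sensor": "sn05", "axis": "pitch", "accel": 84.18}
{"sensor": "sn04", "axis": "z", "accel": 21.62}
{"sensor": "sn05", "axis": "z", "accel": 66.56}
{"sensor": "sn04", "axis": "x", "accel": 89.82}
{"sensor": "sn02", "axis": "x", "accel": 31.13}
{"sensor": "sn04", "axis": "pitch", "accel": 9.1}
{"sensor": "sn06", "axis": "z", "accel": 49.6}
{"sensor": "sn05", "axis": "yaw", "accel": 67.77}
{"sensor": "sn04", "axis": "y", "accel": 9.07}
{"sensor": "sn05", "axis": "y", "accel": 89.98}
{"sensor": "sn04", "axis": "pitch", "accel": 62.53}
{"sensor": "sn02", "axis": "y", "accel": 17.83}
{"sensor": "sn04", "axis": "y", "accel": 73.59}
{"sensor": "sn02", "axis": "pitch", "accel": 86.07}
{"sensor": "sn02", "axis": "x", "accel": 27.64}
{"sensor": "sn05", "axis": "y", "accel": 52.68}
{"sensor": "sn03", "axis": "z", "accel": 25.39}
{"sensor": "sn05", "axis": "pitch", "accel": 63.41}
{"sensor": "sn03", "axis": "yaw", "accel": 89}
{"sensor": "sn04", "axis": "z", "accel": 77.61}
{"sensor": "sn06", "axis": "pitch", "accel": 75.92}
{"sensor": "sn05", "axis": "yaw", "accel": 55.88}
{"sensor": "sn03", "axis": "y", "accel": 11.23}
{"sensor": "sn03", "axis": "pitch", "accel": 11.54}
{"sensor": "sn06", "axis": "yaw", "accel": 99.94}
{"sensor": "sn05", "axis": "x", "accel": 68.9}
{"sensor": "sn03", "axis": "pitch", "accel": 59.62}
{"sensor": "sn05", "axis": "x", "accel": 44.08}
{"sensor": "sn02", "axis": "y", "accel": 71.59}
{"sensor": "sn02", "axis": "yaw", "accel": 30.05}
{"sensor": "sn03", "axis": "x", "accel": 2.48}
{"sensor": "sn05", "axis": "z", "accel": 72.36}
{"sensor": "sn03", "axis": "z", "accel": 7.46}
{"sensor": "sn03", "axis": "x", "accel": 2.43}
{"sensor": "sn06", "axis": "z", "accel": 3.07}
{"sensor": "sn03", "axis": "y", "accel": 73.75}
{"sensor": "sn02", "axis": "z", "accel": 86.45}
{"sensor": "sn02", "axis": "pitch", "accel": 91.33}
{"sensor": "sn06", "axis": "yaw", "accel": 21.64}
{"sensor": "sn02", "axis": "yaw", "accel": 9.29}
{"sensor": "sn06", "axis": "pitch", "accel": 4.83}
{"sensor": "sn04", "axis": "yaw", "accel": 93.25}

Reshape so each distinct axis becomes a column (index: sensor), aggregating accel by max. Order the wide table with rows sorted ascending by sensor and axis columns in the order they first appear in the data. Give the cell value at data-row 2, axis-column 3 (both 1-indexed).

With rows sorted ascending by sensor, row 2 is sensor=sn03. axis columns in first-appearance order: x, y, z, yaw, pitch; column 3 is z.
Long rows with sensor=sn03, axis=z: max(25.39, 7.46) = 25.39.

25.39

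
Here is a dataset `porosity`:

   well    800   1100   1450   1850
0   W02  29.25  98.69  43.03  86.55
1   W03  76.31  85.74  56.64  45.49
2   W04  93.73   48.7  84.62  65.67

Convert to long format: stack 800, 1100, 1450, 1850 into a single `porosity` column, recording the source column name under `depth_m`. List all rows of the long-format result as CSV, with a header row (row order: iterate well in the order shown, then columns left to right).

Each (well, column) pair becomes one row: 3 × 4 = 12 rows.
For example, (W02, 800) → porosity=29.25.

well,depth_m,porosity
W02,800,29.25
W02,1100,98.69
W02,1450,43.03
W02,1850,86.55
W03,800,76.31
W03,1100,85.74
W03,1450,56.64
W03,1850,45.49
W04,800,93.73
W04,1100,48.7
W04,1450,84.62
W04,1850,65.67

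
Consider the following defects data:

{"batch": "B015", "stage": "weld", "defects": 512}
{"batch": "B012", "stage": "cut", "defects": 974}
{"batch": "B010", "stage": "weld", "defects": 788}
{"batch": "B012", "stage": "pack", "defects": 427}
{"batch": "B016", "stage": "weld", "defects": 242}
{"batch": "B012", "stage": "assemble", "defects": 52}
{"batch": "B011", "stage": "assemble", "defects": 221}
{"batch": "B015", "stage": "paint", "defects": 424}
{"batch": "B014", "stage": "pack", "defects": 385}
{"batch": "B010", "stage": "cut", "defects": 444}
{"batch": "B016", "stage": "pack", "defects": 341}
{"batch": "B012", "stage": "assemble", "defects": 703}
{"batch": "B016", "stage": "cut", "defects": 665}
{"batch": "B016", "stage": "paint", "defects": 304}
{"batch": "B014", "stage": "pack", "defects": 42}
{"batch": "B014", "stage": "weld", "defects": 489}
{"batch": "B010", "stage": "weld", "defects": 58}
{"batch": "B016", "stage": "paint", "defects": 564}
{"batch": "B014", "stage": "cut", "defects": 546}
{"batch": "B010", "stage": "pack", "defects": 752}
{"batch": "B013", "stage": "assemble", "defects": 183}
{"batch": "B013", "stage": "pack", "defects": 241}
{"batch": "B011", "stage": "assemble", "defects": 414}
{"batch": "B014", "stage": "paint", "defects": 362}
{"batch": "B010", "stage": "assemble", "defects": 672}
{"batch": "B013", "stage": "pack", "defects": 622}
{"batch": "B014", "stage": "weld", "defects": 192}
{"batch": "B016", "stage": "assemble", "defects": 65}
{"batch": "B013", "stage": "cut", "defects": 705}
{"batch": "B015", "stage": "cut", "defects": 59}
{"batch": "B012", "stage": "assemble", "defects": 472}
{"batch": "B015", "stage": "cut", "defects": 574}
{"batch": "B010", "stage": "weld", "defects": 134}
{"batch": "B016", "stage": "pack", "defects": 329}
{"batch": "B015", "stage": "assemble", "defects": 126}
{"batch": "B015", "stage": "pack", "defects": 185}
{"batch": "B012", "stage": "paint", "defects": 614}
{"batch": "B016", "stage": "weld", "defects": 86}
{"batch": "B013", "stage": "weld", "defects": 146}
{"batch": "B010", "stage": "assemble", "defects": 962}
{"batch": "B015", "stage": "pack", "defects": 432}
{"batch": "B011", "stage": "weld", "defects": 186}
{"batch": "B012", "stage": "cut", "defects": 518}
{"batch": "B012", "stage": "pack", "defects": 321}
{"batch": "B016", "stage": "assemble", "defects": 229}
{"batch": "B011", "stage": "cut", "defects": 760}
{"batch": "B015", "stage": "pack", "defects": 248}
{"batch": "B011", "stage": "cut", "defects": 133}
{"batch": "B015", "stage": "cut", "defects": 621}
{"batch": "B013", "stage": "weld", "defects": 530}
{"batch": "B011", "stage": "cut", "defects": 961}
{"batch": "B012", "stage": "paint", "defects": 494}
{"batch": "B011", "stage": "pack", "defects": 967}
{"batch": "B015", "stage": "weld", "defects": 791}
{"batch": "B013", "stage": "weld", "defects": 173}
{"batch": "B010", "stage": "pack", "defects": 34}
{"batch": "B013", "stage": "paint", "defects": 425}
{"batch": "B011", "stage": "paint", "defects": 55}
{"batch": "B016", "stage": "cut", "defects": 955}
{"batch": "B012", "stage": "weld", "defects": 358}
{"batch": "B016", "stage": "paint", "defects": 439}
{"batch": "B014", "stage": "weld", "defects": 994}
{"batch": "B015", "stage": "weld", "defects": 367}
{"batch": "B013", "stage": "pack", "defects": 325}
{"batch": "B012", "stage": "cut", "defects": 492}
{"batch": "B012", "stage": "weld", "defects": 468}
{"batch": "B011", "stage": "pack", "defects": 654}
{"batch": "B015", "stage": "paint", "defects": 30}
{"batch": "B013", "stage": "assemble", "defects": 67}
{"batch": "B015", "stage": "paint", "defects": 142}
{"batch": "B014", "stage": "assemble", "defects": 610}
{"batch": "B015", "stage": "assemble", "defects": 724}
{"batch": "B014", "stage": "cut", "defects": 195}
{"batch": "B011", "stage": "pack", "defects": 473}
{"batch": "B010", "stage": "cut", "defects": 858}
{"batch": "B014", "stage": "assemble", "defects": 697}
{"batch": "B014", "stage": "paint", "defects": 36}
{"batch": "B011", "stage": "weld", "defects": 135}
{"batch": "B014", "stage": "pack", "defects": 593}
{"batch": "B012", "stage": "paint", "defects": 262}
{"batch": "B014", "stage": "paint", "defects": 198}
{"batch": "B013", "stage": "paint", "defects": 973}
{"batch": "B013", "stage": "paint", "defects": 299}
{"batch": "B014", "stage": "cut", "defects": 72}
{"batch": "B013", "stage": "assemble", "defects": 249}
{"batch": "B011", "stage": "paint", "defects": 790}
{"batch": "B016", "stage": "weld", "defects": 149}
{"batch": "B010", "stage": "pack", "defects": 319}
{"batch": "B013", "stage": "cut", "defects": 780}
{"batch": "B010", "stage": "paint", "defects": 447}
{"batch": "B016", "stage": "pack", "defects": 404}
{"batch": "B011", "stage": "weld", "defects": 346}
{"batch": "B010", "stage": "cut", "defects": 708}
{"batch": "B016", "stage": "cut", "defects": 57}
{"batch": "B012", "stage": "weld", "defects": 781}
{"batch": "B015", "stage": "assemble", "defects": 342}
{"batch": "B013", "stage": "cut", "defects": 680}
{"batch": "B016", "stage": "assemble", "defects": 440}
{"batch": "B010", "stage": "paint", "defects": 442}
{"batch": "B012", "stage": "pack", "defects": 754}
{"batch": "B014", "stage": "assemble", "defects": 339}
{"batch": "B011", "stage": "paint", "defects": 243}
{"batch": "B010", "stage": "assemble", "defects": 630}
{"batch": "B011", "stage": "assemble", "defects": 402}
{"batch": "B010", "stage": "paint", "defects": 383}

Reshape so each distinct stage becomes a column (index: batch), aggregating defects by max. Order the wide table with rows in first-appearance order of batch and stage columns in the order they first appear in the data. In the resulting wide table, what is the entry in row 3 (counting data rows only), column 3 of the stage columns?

With rows in first-appearance order of batch, row 3 is batch=B010. stage columns in first-appearance order: weld, cut, pack, assemble, paint; column 3 is pack.
Long rows with batch=B010, stage=pack: max(752, 34, 319) = 752.

752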